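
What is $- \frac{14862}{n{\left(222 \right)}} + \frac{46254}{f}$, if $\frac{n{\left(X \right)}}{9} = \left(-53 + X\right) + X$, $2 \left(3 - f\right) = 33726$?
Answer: $- \frac{22963397}{3296130} \approx -6.9668$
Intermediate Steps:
$f = -16860$ ($f = 3 - 16863 = -16860$)
$n{\left(X \right)} = -477 + 18 X$ ($n{\left(X \right)} = 9 \left(\left(-53 + X\right) + X\right) = 9 \left(-53 + 2 X\right) = -477 + 18 X$)
$- \frac{14862}{n{\left(222 \right)}} + \frac{46254}{f} = - \frac{14862}{-477 + 18 \cdot 222} + \frac{46254}{-16860} = - \frac{14862}{-477 + 3996} + 46254 \left(- \frac{1}{16860}\right) = - \frac{14862}{3519} - \frac{7709}{2810} = \left(-14862\right) \frac{1}{3519} - \frac{7709}{2810} = - \frac{4954}{1173} - \frac{7709}{2810} = - \frac{22963397}{3296130}$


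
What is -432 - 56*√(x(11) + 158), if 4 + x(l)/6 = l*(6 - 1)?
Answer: -432 - 224*√29 ≈ -1638.3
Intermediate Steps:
x(l) = -24 + 30*l (x(l) = -24 + 6*(l*(6 - 1)) = -24 + 6*(l*5) = -24 + 6*(5*l) = -24 + 30*l)
-432 - 56*√(x(11) + 158) = -432 - 56*√((-24 + 30*11) + 158) = -432 - 56*√((-24 + 330) + 158) = -432 - 56*√(306 + 158) = -432 - 224*√29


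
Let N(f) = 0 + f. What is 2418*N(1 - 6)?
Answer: -12090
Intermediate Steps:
N(f) = f
2418*N(1 - 6) = 2418*(1 - 6) = 2418*(-5) = -12090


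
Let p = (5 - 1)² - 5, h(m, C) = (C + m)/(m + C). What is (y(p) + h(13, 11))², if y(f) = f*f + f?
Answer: 17689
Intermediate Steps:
h(m, C) = 1 (h(m, C) = (C + m)/(C + m) = 1)
p = 11 (p = 4² - 5 = 16 - 5 = 11)
y(f) = f + f² (y(f) = f² + f = f + f²)
(y(p) + h(13, 11))² = (11*(1 + 11) + 1)² = (11*12 + 1)² = (132 + 1)² = 133² = 17689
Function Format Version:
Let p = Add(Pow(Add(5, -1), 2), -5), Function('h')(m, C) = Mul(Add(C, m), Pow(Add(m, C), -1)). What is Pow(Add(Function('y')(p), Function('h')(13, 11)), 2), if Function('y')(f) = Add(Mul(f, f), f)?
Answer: 17689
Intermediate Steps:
Function('h')(m, C) = 1 (Function('h')(m, C) = Mul(Add(C, m), Pow(Add(C, m), -1)) = 1)
p = 11 (p = Add(Pow(4, 2), -5) = Add(16, -5) = 11)
Function('y')(f) = Add(f, Pow(f, 2)) (Function('y')(f) = Add(Pow(f, 2), f) = Add(f, Pow(f, 2)))
Pow(Add(Function('y')(p), Function('h')(13, 11)), 2) = Pow(Add(Mul(11, Add(1, 11)), 1), 2) = Pow(Add(Mul(11, 12), 1), 2) = Pow(Add(132, 1), 2) = Pow(133, 2) = 17689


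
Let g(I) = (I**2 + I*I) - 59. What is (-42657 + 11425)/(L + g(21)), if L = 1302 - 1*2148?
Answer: 31232/23 ≈ 1357.9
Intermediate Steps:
g(I) = -59 + 2*I**2 (g(I) = (I**2 + I**2) - 59 = 2*I**2 - 59 = -59 + 2*I**2)
L = -846 (L = 1302 - 2148 = -846)
(-42657 + 11425)/(L + g(21)) = (-42657 + 11425)/(-846 + (-59 + 2*21**2)) = -31232/(-846 + (-59 + 2*441)) = -31232/(-846 + (-59 + 882)) = -31232/(-846 + 823) = -31232/(-23) = -31232*(-1/23) = 31232/23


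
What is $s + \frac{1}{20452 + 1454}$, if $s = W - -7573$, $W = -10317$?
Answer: $- \frac{60110063}{21906} \approx -2744.0$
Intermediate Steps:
$s = -2744$ ($s = -10317 - -7573 = -10317 + 7573 = -2744$)
$s + \frac{1}{20452 + 1454} = -2744 + \frac{1}{20452 + 1454} = -2744 + \frac{1}{21906} = - \frac{60110063}{21906}$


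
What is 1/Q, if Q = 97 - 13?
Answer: 1/84 ≈ 0.011905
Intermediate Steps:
Q = 84
1/Q = 1/84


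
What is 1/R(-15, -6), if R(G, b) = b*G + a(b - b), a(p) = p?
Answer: 1/90 ≈ 0.011111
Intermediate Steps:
R(G, b) = G*b (R(G, b) = b*G + (b - b) = G*b + 0 = G*b)
1/R(-15, -6) = 1/(-15*(-6)) = 1/90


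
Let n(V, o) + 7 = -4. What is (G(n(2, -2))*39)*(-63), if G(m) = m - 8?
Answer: 46683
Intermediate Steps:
n(V, o) = -11 (n(V, o) = -7 - 4 = -11)
G(m) = -8 + m
(G(n(2, -2))*39)*(-63) = ((-8 - 11)*39)*(-63) = -19*39*(-63) = -741*(-63) = 46683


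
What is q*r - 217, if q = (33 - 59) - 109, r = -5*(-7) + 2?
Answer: -5212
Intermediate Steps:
r = 37 (r = 35 + 2 = 37)
q = -135 (q = -26 - 109 = -135)
q*r - 217 = -135*37 - 217 = -4995 - 217 = -5212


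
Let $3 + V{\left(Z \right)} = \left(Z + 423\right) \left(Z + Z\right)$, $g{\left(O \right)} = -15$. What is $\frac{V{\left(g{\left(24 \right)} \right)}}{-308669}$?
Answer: $\frac{12243}{308669} \approx 0.039664$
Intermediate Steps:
$V{\left(Z \right)} = -3 + 2 Z \left(423 + Z\right)$ ($V{\left(Z \right)} = -3 + \left(Z + 423\right) \left(Z + Z\right) = -3 + \left(423 + Z\right) 2 Z = -3 + 2 Z \left(423 + Z\right)$)
$\frac{V{\left(g{\left(24 \right)} \right)}}{-308669} = \frac{-3 + 2 \left(-15\right)^{2} + 846 \left(-15\right)}{-308669} = \left(-3 + 2 \cdot 225 - 12690\right) \left(- \frac{1}{308669}\right) = \left(-3 + 450 - 12690\right) \left(- \frac{1}{308669}\right) = \left(-12243\right) \left(- \frac{1}{308669}\right) = \frac{12243}{308669}$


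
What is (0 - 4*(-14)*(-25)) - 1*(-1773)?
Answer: 373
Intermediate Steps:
(0 - 4*(-14)*(-25)) - 1*(-1773) = (0 + 56*(-25)) + 1773 = (0 - 1400) + 1773 = -1400 + 1773 = 373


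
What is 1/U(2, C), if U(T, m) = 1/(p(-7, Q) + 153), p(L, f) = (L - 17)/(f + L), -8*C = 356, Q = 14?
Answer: 1047/7 ≈ 149.57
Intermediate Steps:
C = -89/2 (C = -⅛*356 = -89/2 ≈ -44.500)
p(L, f) = (-17 + L)/(L + f)
U(T, m) = 7/1047 (U(T, m) = 1/((-17 - 7)/(-7 + 14) + 153) = 1/(-24/7 + 153) = 1/(1047/7) = 7/1047)
1/U(2, C) = 1/(7/1047) = 1047/7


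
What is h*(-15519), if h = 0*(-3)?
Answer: 0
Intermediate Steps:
h = 0
h*(-15519) = 0*(-15519) = 0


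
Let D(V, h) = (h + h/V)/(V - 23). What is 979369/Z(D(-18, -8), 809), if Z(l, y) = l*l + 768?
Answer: 133351862409/104576272 ≈ 1275.2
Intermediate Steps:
D(V, h) = (h + h/V)/(-23 + V)
Z(l, y) = 768 + l² (Z(l, y) = l² + 768 = 768 + l²)
979369/Z(D(-18, -8), 809) = 979369/(768 + (-8*(1 - 18)/(-18*(-23 - 18)))²) = 979369/(768 + (-8*(-1/18)*(-17)/(-41))²) = 979369/(768 + (-8*(-1/18)*(-1/41)*(-17))²) = 979369/(768 + (68/369)²) = 979369/(768 + 4624/136161) = 979369/(104576272/136161) = 979369*(136161/104576272) = 133351862409/104576272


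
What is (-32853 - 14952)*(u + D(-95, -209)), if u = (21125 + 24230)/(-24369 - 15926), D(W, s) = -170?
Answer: 65927923305/8059 ≈ 8.1807e+6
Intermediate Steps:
u = -9071/8059 (u = 45355/(-40295) = 45355*(-1/40295) = -9071/8059 ≈ -1.1256)
(-32853 - 14952)*(u + D(-95, -209)) = (-32853 - 14952)*(-9071/8059 - 170) = -47805*(-1379101/8059) = 65927923305/8059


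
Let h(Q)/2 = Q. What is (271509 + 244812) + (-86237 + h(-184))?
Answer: 429716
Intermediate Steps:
h(Q) = 2*Q
(271509 + 244812) + (-86237 + h(-184)) = (271509 + 244812) + (-86237 + 2*(-184)) = 516321 + (-86237 - 368) = 516321 - 86605 = 429716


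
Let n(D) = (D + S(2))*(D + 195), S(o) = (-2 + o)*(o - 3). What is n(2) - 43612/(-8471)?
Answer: 3381186/8471 ≈ 399.15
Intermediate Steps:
S(o) = (-3 + o)*(-2 + o) (S(o) = (-2 + o)*(-3 + o) = (-3 + o)*(-2 + o))
n(D) = D*(195 + D) (n(D) = (D + (6 + 2² - 5*2))*(D + 195) = (D + (6 + 4 - 10))*(195 + D) = (D + 0)*(195 + D) = D*(195 + D))
n(2) - 43612/(-8471) = 2*(195 + 2) - 43612/(-8471) = 2*197 - 43612*(-1)/8471 = 394 - 1*(-43612/8471) = 394 + 43612/8471 = 3381186/8471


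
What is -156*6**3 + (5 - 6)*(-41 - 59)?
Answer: -33596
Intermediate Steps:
-156*6**3 + (5 - 6)*(-41 - 59) = -156*216 - 1*(-100) = -33696 + 100 = -33596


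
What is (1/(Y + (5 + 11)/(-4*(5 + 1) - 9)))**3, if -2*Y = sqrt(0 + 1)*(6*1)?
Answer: -35937/1520875 ≈ -0.023629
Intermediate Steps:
Y = -3 (Y = -sqrt(0 + 1)*6*1/2 = -sqrt(1)*6/2 = -6/2 = -1/2*6 = -3)
(1/(Y + (5 + 11)/(-4*(5 + 1) - 9)))**3 = (1/(-3 + (5 + 11)/(-4*(5 + 1) - 9)))**3 = (1/(-3 + 16/(-4*6 - 9)))**3 = (1/(-3 + 16/(-24 - 9)))**3 = (1/(-3 + 16/(-33)))**3 = (1/(-3 + 16*(-1/33)))**3 = (1/(-3 - 16/33))**3 = (1/(-115/33))**3 = (-33/115)**3 = -35937/1520875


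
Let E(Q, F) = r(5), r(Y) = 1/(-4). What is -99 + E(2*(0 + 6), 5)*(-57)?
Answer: -339/4 ≈ -84.750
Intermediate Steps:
r(Y) = -¼
E(Q, F) = -¼
-99 + E(2*(0 + 6), 5)*(-57) = -99 - ¼*(-57) = -99 + 57/4 = -339/4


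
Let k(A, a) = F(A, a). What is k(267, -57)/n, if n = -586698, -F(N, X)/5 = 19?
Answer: 95/586698 ≈ 0.00016192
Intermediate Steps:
F(N, X) = -95 (F(N, X) = -5*19 = -95)
k(A, a) = -95
k(267, -57)/n = -95/(-586698) = -95*(-1/586698) = 95/586698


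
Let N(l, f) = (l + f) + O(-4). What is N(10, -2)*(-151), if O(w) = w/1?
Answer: -604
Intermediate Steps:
O(w) = w (O(w) = w*1 = w)
N(l, f) = -4 + f + l (N(l, f) = (l + f) - 4 = (f + l) - 4 = -4 + f + l)
N(10, -2)*(-151) = (-4 - 2 + 10)*(-151) = 4*(-151) = -604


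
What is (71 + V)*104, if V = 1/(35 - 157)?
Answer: 450372/61 ≈ 7383.1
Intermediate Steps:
V = -1/122 (V = 1/(-122) = -1/122 ≈ -0.0081967)
(71 + V)*104 = (71 - 1/122)*104 = (8661/122)*104 = 450372/61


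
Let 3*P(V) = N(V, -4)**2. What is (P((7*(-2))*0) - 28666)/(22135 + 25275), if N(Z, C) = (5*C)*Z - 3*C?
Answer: -14309/23705 ≈ -0.60363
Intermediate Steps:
N(Z, C) = -3*C + 5*C*Z (N(Z, C) = 5*C*Z - 3*C = -3*C + 5*C*Z)
P(V) = (12 - 20*V)**2/3 (P(V) = (-4*(-3 + 5*V))**2/3 = (12 - 20*V)**2/3)
(P((7*(-2))*0) - 28666)/(22135 + 25275) = (16*(3 - 5*7*(-2)*0)**2/3 - 28666)/(22135 + 25275) = (16*(3 - (-70)*0)**2/3 - 28666)/47410 = (16*(3 - 5*0)**2/3 - 28666)*(1/47410) = (16*(3 + 0)**2/3 - 28666)*(1/47410) = ((16/3)*3**2 - 28666)*(1/47410) = ((16/3)*9 - 28666)*(1/47410) = (48 - 28666)*(1/47410) = -28618*1/47410 = -14309/23705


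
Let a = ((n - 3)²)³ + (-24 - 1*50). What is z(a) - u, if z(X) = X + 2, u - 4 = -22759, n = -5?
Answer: 284827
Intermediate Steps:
u = -22755 (u = 4 - 22759 = -22755)
a = 262070 (a = ((-5 - 3)²)³ + (-24 - 1*50) = ((-8)²)³ + (-24 - 50) = 64³ - 74 = 262144 - 74 = 262070)
z(X) = 2 + X
z(a) - u = (2 + 262070) - 1*(-22755) = 262072 + 22755 = 284827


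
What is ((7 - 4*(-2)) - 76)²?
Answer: 3721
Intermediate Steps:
((7 - 4*(-2)) - 76)² = ((7 + 8) - 76)² = (15 - 76)² = (-61)² = 3721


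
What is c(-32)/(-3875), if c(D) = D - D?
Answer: 0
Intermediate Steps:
c(D) = 0
c(-32)/(-3875) = 0/(-3875) = 0*(-1/3875) = 0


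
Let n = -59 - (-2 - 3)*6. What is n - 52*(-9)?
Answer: 439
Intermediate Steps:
n = -29 (n = -59 - (-5)*6 = -59 - 1*(-30) = -59 + 30 = -29)
n - 52*(-9) = -29 - 52*(-9) = -29 + 468 = 439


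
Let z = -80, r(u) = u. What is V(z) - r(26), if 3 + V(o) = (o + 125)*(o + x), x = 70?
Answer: -479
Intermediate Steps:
V(o) = -3 + (70 + o)*(125 + o) (V(o) = -3 + (o + 125)*(o + 70) = -3 + (125 + o)*(70 + o) = -3 + (70 + o)*(125 + o))
V(z) - r(26) = (8747 + (-80)² + 195*(-80)) - 1*26 = (8747 + 6400 - 15600) - 26 = -453 - 26 = -479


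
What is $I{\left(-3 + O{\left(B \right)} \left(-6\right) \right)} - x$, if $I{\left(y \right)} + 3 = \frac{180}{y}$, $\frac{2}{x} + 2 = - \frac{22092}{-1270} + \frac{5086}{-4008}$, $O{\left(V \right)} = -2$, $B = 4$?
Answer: $\frac{303052003}{17976299} \approx 16.858$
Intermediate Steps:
$x = \frac{2545080}{17976299}$ ($x = \frac{2}{-2 + \left(- \frac{22092}{-1270} + \frac{5086}{-4008}\right)} = \frac{2}{-2 + \left(\left(-22092\right) \left(- \frac{1}{1270}\right) + 5086 \left(- \frac{1}{4008}\right)\right)} = \frac{2}{-2 + \left(\frac{11046}{635} - \frac{2543}{2004}\right)} = \frac{2}{-2 + \frac{20521379}{1272540}} = \frac{2}{\frac{17976299}{1272540}} = 2 \cdot \frac{1272540}{17976299} = \frac{2545080}{17976299} \approx 0.14158$)
$I{\left(y \right)} = -3 + \frac{180}{y}$
$I{\left(-3 + O{\left(B \right)} \left(-6\right) \right)} - x = \left(-3 + \frac{180}{-3 - -12}\right) - \frac{2545080}{17976299} = \left(-3 + \frac{180}{-3 + 12}\right) - \frac{2545080}{17976299} = \left(-3 + \frac{180}{9}\right) - \frac{2545080}{17976299} = \left(-3 + 180 \cdot \frac{1}{9}\right) - \frac{2545080}{17976299} = \left(-3 + 20\right) - \frac{2545080}{17976299} = 17 - \frac{2545080}{17976299} = \frac{303052003}{17976299}$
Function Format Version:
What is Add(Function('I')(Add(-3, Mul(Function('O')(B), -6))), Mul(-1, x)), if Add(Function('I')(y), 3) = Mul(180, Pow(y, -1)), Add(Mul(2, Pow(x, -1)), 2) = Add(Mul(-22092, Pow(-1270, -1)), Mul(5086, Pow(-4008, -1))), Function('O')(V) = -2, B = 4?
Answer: Rational(303052003, 17976299) ≈ 16.858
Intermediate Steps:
x = Rational(2545080, 17976299) (x = Mul(2, Pow(Add(-2, Add(Mul(-22092, Pow(-1270, -1)), Mul(5086, Pow(-4008, -1)))), -1)) = Mul(2, Pow(Add(-2, Add(Mul(-22092, Rational(-1, 1270)), Mul(5086, Rational(-1, 4008)))), -1)) = Mul(2, Pow(Add(-2, Add(Rational(11046, 635), Rational(-2543, 2004))), -1)) = Mul(2, Pow(Add(-2, Rational(20521379, 1272540)), -1)) = Mul(2, Pow(Rational(17976299, 1272540), -1)) = Mul(2, Rational(1272540, 17976299)) = Rational(2545080, 17976299) ≈ 0.14158)
Function('I')(y) = Add(-3, Mul(180, Pow(y, -1)))
Add(Function('I')(Add(-3, Mul(Function('O')(B), -6))), Mul(-1, x)) = Add(Add(-3, Mul(180, Pow(Add(-3, Mul(-2, -6)), -1))), Mul(-1, Rational(2545080, 17976299))) = Add(Add(-3, Mul(180, Pow(Add(-3, 12), -1))), Rational(-2545080, 17976299)) = Add(Add(-3, Mul(180, Pow(9, -1))), Rational(-2545080, 17976299)) = Add(Add(-3, Mul(180, Rational(1, 9))), Rational(-2545080, 17976299)) = Add(Add(-3, 20), Rational(-2545080, 17976299)) = Add(17, Rational(-2545080, 17976299)) = Rational(303052003, 17976299)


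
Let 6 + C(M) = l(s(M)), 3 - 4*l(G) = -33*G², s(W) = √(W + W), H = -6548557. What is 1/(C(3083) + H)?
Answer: -4/25990771 ≈ -1.5390e-7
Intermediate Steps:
s(W) = √2*√W (s(W) = √(2*W) = √2*√W)
l(G) = ¾ + 33*G²/4 (l(G) = ¾ - (-33)*G²/4 = ¾ + 33*G²/4)
C(M) = -21/4 + 33*M/2 (C(M) = -6 + (¾ + 33*(√2*√M)²/4) = -6 + (¾ + 33*(2*M)/4) = -6 + (¾ + 33*M/2) = -21/4 + 33*M/2)
1/(C(3083) + H) = 1/((-21/4 + (33/2)*3083) - 6548557) = 1/((-21/4 + 101739/2) - 6548557) = 1/(203457/4 - 6548557) = 1/(-25990771/4) = -4/25990771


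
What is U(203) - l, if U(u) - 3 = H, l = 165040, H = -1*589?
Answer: -165626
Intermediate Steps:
H = -589
U(u) = -586 (U(u) = 3 - 589 = -586)
U(203) - l = -586 - 1*165040 = -586 - 165040 = -165626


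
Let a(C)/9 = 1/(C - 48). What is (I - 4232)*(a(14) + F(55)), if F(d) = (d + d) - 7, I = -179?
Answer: -15407623/34 ≈ -4.5317e+5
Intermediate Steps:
a(C) = 9/(-48 + C) (a(C) = 9/(C - 48) = 9/(-48 + C))
F(d) = -7 + 2*d (F(d) = 2*d - 7 = -7 + 2*d)
(I - 4232)*(a(14) + F(55)) = (-179 - 4232)*(9/(-48 + 14) + (-7 + 2*55)) = -4411*(9/(-34) + (-7 + 110)) = -4411*(9*(-1/34) + 103) = -4411*(-9/34 + 103) = -4411*3493/34 = -15407623/34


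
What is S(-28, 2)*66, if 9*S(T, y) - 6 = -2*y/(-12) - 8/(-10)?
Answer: 2354/45 ≈ 52.311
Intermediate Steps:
S(T, y) = 34/45 + y/54 (S(T, y) = 2/3 + (-2*y/(-12) - 8/(-10))/9 = 2/3 + (-2*y*(-1/12) - 8*(-1/10))/9 = 2/3 + (y/6 + 4/5)/9 = 2/3 + (4/5 + y/6)/9 = 2/3 + (4/45 + y/54) = 34/45 + y/54)
S(-28, 2)*66 = (34/45 + (1/54)*2)*66 = (34/45 + 1/27)*66 = (107/135)*66 = 2354/45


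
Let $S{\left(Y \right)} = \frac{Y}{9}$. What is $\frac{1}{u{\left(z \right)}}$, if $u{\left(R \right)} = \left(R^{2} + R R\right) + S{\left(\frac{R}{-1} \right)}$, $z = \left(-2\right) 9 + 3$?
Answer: $\frac{3}{1355} \approx 0.002214$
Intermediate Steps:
$S{\left(Y \right)} = \frac{Y}{9}$ ($S{\left(Y \right)} = Y \frac{1}{9} = \frac{Y}{9}$)
$z = -15$ ($z = -18 + 3 = -15$)
$u{\left(R \right)} = 2 R^{2} - \frac{R}{9}$ ($u{\left(R \right)} = \left(R^{2} + R R\right) + \frac{R \frac{1}{-1}}{9} = \left(R^{2} + R^{2}\right) + \frac{R \left(-1\right)}{9} = 2 R^{2} + \frac{\left(-1\right) R}{9} = 2 R^{2} - \frac{R}{9}$)
$\frac{1}{u{\left(z \right)}} = \frac{1}{\frac{1}{9} \left(-15\right) \left(-1 + 18 \left(-15\right)\right)} = \frac{1}{\frac{1}{9} \left(-15\right) \left(-1 - 270\right)} = \frac{1}{\frac{1}{9} \left(-15\right) \left(-271\right)} = \frac{1}{\frac{1355}{3}} = \frac{3}{1355}$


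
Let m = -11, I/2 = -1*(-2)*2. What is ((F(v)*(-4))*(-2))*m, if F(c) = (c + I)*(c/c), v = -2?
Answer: -528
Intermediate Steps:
I = 8 (I = 2*(-1*(-2)*2) = 2*(2*2) = 2*4 = 8)
F(c) = 8 + c (F(c) = (c + 8)*(c/c) = (8 + c)*1 = 8 + c)
((F(v)*(-4))*(-2))*m = (((8 - 2)*(-4))*(-2))*(-11) = ((6*(-4))*(-2))*(-11) = -24*(-2)*(-11) = 48*(-11) = -528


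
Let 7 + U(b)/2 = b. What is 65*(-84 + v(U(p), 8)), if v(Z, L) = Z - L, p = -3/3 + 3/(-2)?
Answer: -7215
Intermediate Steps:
p = -5/2 (p = -3*⅓ + 3*(-½) = -1 - 3/2 = -5/2 ≈ -2.5000)
U(b) = -14 + 2*b
65*(-84 + v(U(p), 8)) = 65*(-84 + ((-14 + 2*(-5/2)) - 1*8)) = 65*(-84 + ((-14 - 5) - 8)) = 65*(-84 + (-19 - 8)) = 65*(-84 - 27) = 65*(-111) = -7215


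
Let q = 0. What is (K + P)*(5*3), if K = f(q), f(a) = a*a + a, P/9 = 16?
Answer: 2160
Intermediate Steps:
P = 144 (P = 9*16 = 144)
f(a) = a + a² (f(a) = a² + a = a + a²)
K = 0 (K = 0*(1 + 0) = 0*1 = 0)
(K + P)*(5*3) = (0 + 144)*(5*3) = 144*15 = 2160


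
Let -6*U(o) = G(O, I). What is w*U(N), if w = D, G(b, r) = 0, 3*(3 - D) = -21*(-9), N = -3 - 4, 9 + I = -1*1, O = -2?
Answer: 0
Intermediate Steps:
I = -10 (I = -9 - 1*1 = -9 - 1 = -10)
N = -7
D = -60 (D = 3 - (-7)*(-9) = 3 - ⅓*189 = 3 - 63 = -60)
U(o) = 0 (U(o) = -⅙*0 = 0)
w = -60
w*U(N) = -60*0 = 0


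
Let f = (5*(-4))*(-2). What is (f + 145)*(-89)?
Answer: -16465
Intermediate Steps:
f = 40 (f = -20*(-2) = 40)
(f + 145)*(-89) = (40 + 145)*(-89) = 185*(-89) = -16465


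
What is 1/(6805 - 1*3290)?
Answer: 1/3515 ≈ 0.00028449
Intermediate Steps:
1/(6805 - 1*3290) = 1/(6805 - 3290) = 1/3515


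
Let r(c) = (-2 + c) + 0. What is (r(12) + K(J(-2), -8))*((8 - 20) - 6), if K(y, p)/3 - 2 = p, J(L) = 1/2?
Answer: 144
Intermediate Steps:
r(c) = -2 + c
J(L) = 1/2
K(y, p) = 6 + 3*p
(r(12) + K(J(-2), -8))*((8 - 20) - 6) = ((-2 + 12) + (6 + 3*(-8)))*((8 - 20) - 6) = (10 + (6 - 24))*(-12 - 6) = (10 - 18)*(-18) = -8*(-18) = 144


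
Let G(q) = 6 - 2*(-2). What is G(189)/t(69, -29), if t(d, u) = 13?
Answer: 10/13 ≈ 0.76923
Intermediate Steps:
G(q) = 10 (G(q) = 6 + 4 = 10)
G(189)/t(69, -29) = 10/13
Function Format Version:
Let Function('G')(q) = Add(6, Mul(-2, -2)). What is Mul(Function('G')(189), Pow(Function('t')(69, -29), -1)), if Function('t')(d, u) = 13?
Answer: Rational(10, 13) ≈ 0.76923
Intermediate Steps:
Function('G')(q) = 10 (Function('G')(q) = Add(6, 4) = 10)
Mul(Function('G')(189), Pow(Function('t')(69, -29), -1)) = Mul(10, Pow(13, -1)) = Mul(10, Rational(1, 13)) = Rational(10, 13)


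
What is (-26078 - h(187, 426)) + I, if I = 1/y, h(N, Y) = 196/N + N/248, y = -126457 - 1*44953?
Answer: -103658218166213/3974655080 ≈ -26080.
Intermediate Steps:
y = -171410 (y = -126457 - 44953 = -171410)
h(N, Y) = 196/N + N/248 (h(N, Y) = 196/N + N*(1/248) = 196/N + N/248)
I = -1/171410 (I = 1/(-171410) = -1/171410 ≈ -5.8340e-6)
(-26078 - h(187, 426)) + I = (-26078 - (196/187 + (1/248)*187)) - 1/171410 = (-26078 - (196*(1/187) + 187/248)) - 1/171410 = (-26078 - (196/187 + 187/248)) - 1/171410 = (-26078 - 1*83577/46376) - 1/171410 = (-26078 - 83577/46376) - 1/171410 = -1209476905/46376 - 1/171410 = -103658218166213/3974655080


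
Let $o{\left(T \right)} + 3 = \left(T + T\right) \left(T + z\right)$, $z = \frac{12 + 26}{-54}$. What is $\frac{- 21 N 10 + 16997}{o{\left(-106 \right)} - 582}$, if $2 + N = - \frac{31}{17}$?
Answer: $\frac{8170173}{10114609} \approx 0.80776$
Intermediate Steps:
$z = - \frac{19}{27}$ ($z = 38 \left(- \frac{1}{54}\right) = - \frac{19}{27} \approx -0.7037$)
$N = - \frac{65}{17}$ ($N = -2 - \frac{31}{17} = - \frac{65}{17} \approx -3.8235$)
$o{\left(T \right)} = -3 + 2 T \left(- \frac{19}{27} + T\right)$ ($o{\left(T \right)} = -3 + \left(T + T\right) \left(T - \frac{19}{27}\right) = -3 + 2 T \left(- \frac{19}{27} + T\right)$)
$\frac{- 21 N 10 + 16997}{o{\left(-106 \right)} - 582} = \frac{\left(-21\right) \left(- \frac{65}{17}\right) 10 + 16997}{\left(-3 + 2 \left(-106\right)^{2} - - \frac{4028}{27}\right) - 582} = \frac{\frac{1365}{17} \cdot 10 + 16997}{\left(-3 + 2 \cdot 11236 + \frac{4028}{27}\right) - 582} = \frac{\frac{13650}{17} + 16997}{\left(-3 + 22472 + \frac{4028}{27}\right) - 582} = \frac{302599}{17 \left(\frac{610691}{27} - 582\right)} = \frac{302599}{17 \cdot \frac{594977}{27}} = \frac{302599}{17} \cdot \frac{27}{594977} = \frac{8170173}{10114609}$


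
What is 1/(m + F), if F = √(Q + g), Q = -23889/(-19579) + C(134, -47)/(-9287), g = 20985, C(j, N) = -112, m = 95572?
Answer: 4344468323489/415208572629933109 - √173462813487208634627/830417145259866218 ≈ 1.0447e-5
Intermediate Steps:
Q = 224049991/181830173 (Q = -23889/(-19579) - 112/(-9287) = -23889*(-1/19579) - 112*(-1/9287) = 23889/19579 + 112/9287 = 224049991/181830173 ≈ 1.2322)
F = 2*√173462813487208634627/181830173 (F = √(224049991/181830173 + 20985) = √(3815930230396/181830173) = 2*√173462813487208634627/181830173 ≈ 144.87)
1/(m + F) = 1/(95572 + 2*√173462813487208634627/181830173)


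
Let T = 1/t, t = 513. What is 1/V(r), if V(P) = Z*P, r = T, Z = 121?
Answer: 513/121 ≈ 4.2397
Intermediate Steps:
T = 1/513 ≈ 0.0019493
r = 1/513 ≈ 0.0019493
V(P) = 121*P
1/V(r) = 1/(121*(1/513)) = 1/(121/513) = 513/121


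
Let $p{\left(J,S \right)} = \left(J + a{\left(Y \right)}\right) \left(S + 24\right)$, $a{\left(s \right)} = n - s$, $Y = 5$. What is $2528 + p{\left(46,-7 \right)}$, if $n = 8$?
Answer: $3361$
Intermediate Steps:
$a{\left(s \right)} = 8 - s$
$p{\left(J,S \right)} = \left(3 + J\right) \left(24 + S\right)$ ($p{\left(J,S \right)} = \left(J + \left(8 - 5\right)\right) \left(S + 24\right) = \left(J + \left(8 - 5\right)\right) \left(24 + S\right) = \left(J + 3\right) \left(24 + S\right) = \left(3 + J\right) \left(24 + S\right)$)
$2528 + p{\left(46,-7 \right)} = 2528 + \left(72 + 3 \left(-7\right) + 24 \cdot 46 + 46 \left(-7\right)\right) = 2528 + \left(72 - 21 + 1104 - 322\right) = 2528 + 833 = 3361$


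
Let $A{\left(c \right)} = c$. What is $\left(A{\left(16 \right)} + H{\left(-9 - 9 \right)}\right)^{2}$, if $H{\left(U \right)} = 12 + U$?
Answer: $100$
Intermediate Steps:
$\left(A{\left(16 \right)} + H{\left(-9 - 9 \right)}\right)^{2} = \left(16 + \left(12 - 18\right)\right)^{2} = \left(16 - 6\right)^{2} = 10^{2} = 100$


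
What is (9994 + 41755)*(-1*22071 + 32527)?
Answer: 541087544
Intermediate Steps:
(9994 + 41755)*(-1*22071 + 32527) = 51749*(-22071 + 32527) = 51749*10456 = 541087544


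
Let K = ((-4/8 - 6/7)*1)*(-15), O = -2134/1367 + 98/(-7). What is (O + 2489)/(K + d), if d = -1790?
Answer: -47336674/33867425 ≈ -1.3977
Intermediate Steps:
O = -21272/1367 (O = -2134*1/1367 + 98*(-⅐) = -2134/1367 - 14 = -21272/1367 ≈ -15.561)
K = 285/14 (K = ((-4*⅛ - 6*⅐)*1)*(-15) = ((-½ - 6/7)*1)*(-15) = -19/14*1*(-15) = -19/14*(-15) = 285/14 ≈ 20.357)
(O + 2489)/(K + d) = (-21272/1367 + 2489)/(285/14 - 1790) = 3381191/(1367*(-24775/14)) = (3381191/1367)*(-14/24775) = -47336674/33867425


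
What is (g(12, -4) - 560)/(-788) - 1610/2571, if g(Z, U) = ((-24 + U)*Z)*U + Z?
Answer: -828799/506487 ≈ -1.6364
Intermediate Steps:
g(Z, U) = Z + U*Z*(-24 + U) (g(Z, U) = (Z*(-24 + U))*U + Z = U*Z*(-24 + U) + Z = Z + U*Z*(-24 + U))
(g(12, -4) - 560)/(-788) - 1610/2571 = (12*(1 + (-4)² - 24*(-4)) - 560)/(-788) - 1610/2571 = (12*(1 + 16 + 96) - 560)*(-1/788) - 1610*1/2571 = (12*113 - 560)*(-1/788) - 1610/2571 = (1356 - 560)*(-1/788) - 1610/2571 = 796*(-1/788) - 1610/2571 = -199/197 - 1610/2571 = -828799/506487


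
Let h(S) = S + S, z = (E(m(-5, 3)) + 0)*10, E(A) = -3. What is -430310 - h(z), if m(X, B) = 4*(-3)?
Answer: -430250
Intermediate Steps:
m(X, B) = -12
z = -30 (z = (-3 + 0)*10 = -3*10 = -30)
h(S) = 2*S
-430310 - h(z) = -430310 - 2*(-30) = -430310 - 1*(-60) = -430310 + 60 = -430250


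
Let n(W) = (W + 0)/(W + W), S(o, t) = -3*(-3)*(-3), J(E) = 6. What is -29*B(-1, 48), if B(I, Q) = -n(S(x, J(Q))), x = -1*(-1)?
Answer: 29/2 ≈ 14.500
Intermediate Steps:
x = 1
S(o, t) = -27 (S(o, t) = 9*(-3) = -27)
n(W) = ½ (n(W) = W/((2*W)) = W*(1/(2*W)) = ½)
B(I, Q) = -½ (B(I, Q) = -1*½ = -½)
-29*B(-1, 48) = -29*(-½) = 29/2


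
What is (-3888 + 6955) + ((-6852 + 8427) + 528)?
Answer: 5170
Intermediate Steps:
(-3888 + 6955) + ((-6852 + 8427) + 528) = 3067 + (1575 + 528) = 3067 + 2103 = 5170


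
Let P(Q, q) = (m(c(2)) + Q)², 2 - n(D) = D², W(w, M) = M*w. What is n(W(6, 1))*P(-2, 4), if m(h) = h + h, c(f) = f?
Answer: -136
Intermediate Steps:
m(h) = 2*h
n(D) = 2 - D²
P(Q, q) = (4 + Q)² (P(Q, q) = (2*2 + Q)² = (4 + Q)²)
n(W(6, 1))*P(-2, 4) = (2 - (1*6)²)*(4 - 2)² = (2 - 1*6²)*2² = (2 - 1*36)*4 = (2 - 36)*4 = -34*4 = -136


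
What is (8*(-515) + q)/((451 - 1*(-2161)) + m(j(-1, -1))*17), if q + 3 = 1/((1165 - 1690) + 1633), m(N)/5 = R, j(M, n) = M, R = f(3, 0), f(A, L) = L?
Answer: -4568283/2894096 ≈ -1.5785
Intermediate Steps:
R = 0
m(N) = 0 (m(N) = 5*0 = 0)
q = -3323/1108 (q = -3 + 1/((1165 - 1690) + 1633) = -3 + 1/(-525 + 1633) = -3 + 1/1108 = -3323/1108 ≈ -2.9991)
(8*(-515) + q)/((451 - 1*(-2161)) + m(j(-1, -1))*17) = (8*(-515) - 3323/1108)/((451 - 1*(-2161)) + 0*17) = (-4120 - 3323/1108)/((451 + 2161) + 0) = -4568283/(1108*(2612 + 0)) = -4568283/1108/2612 = -4568283/1108*1/2612 = -4568283/2894096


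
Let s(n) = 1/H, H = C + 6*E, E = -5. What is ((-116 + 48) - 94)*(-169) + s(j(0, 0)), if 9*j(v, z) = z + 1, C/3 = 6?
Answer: 328535/12 ≈ 27378.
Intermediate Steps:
C = 18 (C = 3*6 = 18)
H = -12 (H = 18 + 6*(-5) = 18 - 30 = -12)
j(v, z) = ⅑ + z/9 (j(v, z) = (z + 1)/9 = (1 + z)/9 = ⅑ + z/9)
s(n) = -1/12 (s(n) = 1/(-12) = -1/12)
((-116 + 48) - 94)*(-169) + s(j(0, 0)) = ((-116 + 48) - 94)*(-169) - 1/12 = (-68 - 94)*(-169) - 1/12 = -162*(-169) - 1/12 = 27378 - 1/12 = 328535/12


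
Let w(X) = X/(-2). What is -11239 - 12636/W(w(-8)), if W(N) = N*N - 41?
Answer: -268339/25 ≈ -10734.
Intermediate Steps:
w(X) = -X/2 (w(X) = X*(-½) = -X/2)
W(N) = -41 + N² (W(N) = N² - 41 = -41 + N²)
-11239 - 12636/W(w(-8)) = -11239 - 12636/(-41 + (-½*(-8))²) = -11239 - 12636/(-41 + 4²) = -11239 - 12636/(-41 + 16) = -11239 - 12636/(-25) = -11239 - 12636*(-1/25) = -11239 + 12636/25 = -268339/25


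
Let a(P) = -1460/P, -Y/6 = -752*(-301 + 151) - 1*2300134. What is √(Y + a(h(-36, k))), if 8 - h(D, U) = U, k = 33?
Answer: 2*√82025390/5 ≈ 3622.7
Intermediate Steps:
h(D, U) = 8 - U
Y = 13124004 (Y = -6*(-752*(-301 + 151) - 1*2300134) = -6*(-752*(-150) - 2300134) = -6*(112800 - 2300134) = -6*(-2187334) = 13124004)
√(Y + a(h(-36, k))) = √(13124004 - 1460/(8 - 1*33)) = √(13124004 - 1460/(8 - 33)) = √(13124004 - 1460/(-25)) = √(13124004 - 1460*(-1/25)) = √(13124004 + 292/5) = √(65620312/5) = 2*√82025390/5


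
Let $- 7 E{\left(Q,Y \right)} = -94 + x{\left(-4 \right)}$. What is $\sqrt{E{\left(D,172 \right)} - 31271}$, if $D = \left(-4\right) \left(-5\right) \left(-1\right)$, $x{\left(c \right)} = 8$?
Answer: $\frac{i \sqrt{1531677}}{7} \approx 176.8 i$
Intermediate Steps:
$D = -20$ ($D = 20 \left(-1\right) = -20$)
$E{\left(Q,Y \right)} = \frac{86}{7}$ ($E{\left(Q,Y \right)} = - \frac{-94 + 8}{7} = \left(- \frac{1}{7}\right) \left(-86\right) = \frac{86}{7}$)
$\sqrt{E{\left(D,172 \right)} - 31271} = \sqrt{\frac{86}{7} - 31271} = \sqrt{- \frac{218811}{7}} = \frac{i \sqrt{1531677}}{7}$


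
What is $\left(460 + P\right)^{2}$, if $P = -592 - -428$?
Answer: $87616$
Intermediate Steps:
$P = -164$ ($P = -592 + 428 = -164$)
$\left(460 + P\right)^{2} = \left(460 - 164\right)^{2} = 296^{2} = 87616$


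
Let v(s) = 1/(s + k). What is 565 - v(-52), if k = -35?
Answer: 49156/87 ≈ 565.01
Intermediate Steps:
v(s) = 1/(-35 + s) (v(s) = 1/(s - 35) = 1/(-35 + s))
565 - v(-52) = 565 - 1/(-35 - 52) = 565 - 1/(-87) = 565 - 1*(-1/87) = 565 + 1/87 = 49156/87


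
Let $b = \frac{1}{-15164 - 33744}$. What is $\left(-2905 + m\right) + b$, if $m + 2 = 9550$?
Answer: $\frac{324895843}{48908} \approx 6643.0$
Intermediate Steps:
$m = 9548$ ($m = -2 + 9550 = 9548$)
$b = - \frac{1}{48908}$ ($b = \frac{1}{-48908} = - \frac{1}{48908} \approx -2.0447 \cdot 10^{-5}$)
$\left(-2905 + m\right) + b = \left(-2905 + 9548\right) - \frac{1}{48908} = 6643 - \frac{1}{48908} = \frac{324895843}{48908}$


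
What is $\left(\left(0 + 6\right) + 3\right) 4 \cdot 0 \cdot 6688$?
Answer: $0$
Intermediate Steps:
$\left(\left(0 + 6\right) + 3\right) 4 \cdot 0 \cdot 6688 = \left(6 + 3\right) 4 \cdot 0 \cdot 6688 = 9 \cdot 4 \cdot 0 \cdot 6688 = 36 \cdot 0 \cdot 6688 = 0 \cdot 6688 = 0$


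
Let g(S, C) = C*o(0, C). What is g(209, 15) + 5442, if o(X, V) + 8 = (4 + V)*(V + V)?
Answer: 13872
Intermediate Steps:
o(X, V) = -8 + 2*V*(4 + V) (o(X, V) = -8 + (4 + V)*(V + V) = -8 + (4 + V)*(2*V) = -8 + 2*V*(4 + V))
g(S, C) = C*(-8 + 2*C² + 8*C)
g(209, 15) + 5442 = 2*15*(-4 + 15² + 4*15) + 5442 = 2*15*(-4 + 225 + 60) + 5442 = 2*15*281 + 5442 = 8430 + 5442 = 13872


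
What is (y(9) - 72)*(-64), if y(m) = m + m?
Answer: 3456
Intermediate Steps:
y(m) = 2*m
(y(9) - 72)*(-64) = (2*9 - 72)*(-64) = (18 - 72)*(-64) = -54*(-64) = 3456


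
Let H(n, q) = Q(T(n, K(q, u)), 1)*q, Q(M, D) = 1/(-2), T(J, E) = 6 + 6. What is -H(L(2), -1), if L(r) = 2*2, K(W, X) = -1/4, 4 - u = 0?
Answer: -1/2 ≈ -0.50000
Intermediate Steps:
u = 4 (u = 4 - 1*0 = 4 + 0 = 4)
K(W, X) = -1/4 (K(W, X) = -1*1/4 = -1/4)
L(r) = 4
T(J, E) = 12
Q(M, D) = -1/2
H(n, q) = -q/2
-H(L(2), -1) = -(-1)*(-1)/2 = -1*1/2 = -1/2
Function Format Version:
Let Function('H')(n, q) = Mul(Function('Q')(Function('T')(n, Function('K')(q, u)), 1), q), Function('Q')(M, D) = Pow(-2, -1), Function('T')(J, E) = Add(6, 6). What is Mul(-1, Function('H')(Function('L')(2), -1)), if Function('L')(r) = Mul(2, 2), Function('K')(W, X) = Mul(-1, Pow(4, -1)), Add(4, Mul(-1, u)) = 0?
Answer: Rational(-1, 2) ≈ -0.50000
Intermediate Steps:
u = 4 (u = Add(4, Mul(-1, 0)) = Add(4, 0) = 4)
Function('K')(W, X) = Rational(-1, 4) (Function('K')(W, X) = Mul(-1, Rational(1, 4)) = Rational(-1, 4))
Function('L')(r) = 4
Function('T')(J, E) = 12
Function('Q')(M, D) = Rational(-1, 2)
Function('H')(n, q) = Mul(Rational(-1, 2), q)
Mul(-1, Function('H')(Function('L')(2), -1)) = Mul(-1, Mul(Rational(-1, 2), -1)) = Mul(-1, Rational(1, 2)) = Rational(-1, 2)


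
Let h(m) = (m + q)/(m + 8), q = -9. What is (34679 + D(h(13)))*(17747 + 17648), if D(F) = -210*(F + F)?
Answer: 1224631605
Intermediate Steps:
h(m) = (-9 + m)/(8 + m) (h(m) = (m - 9)/(m + 8) = (-9 + m)/(8 + m))
D(F) = -420*F
(34679 + D(h(13)))*(17747 + 17648) = (34679 - 420*(-9 + 13)/(8 + 13))*(17747 + 17648) = (34679 - 420*4/21)*35395 = (34679 - 80)*35395 = 34599*35395 = 1224631605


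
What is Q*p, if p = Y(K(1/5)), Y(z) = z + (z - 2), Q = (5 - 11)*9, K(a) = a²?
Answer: 2592/25 ≈ 103.68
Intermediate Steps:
Q = -54 (Q = -6*9 = -54)
Y(z) = -2 + 2*z (Y(z) = z + (-2 + z) = -2 + 2*z)
p = -48/25 (p = -2 + 2*(1/5)² = -2 + 2*(⅕)² = -2 + 2*(1/25) = -2 + 2/25 = -48/25 ≈ -1.9200)
Q*p = -54*(-48/25) = 2592/25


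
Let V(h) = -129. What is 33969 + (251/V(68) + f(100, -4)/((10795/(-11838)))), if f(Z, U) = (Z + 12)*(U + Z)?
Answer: 30881590546/1392555 ≈ 22176.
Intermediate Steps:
f(Z, U) = (12 + Z)*(U + Z)
33969 + (251/V(68) + f(100, -4)/((10795/(-11838)))) = 33969 + (251/(-129) + (100² + 12*(-4) + 12*100 - 4*100)/((10795/(-11838)))) = 33969 + (251*(-1/129) + (10000 - 48 + 1200 - 400)/((10795*(-1/11838)))) = 33969 + (-251/129 + 10752/(-10795/11838)) = 33969 + (-251/129 + 10752*(-11838/10795)) = 33969 + (-251/129 - 127282176/10795) = 33969 - 16422110249/1392555 = 30881590546/1392555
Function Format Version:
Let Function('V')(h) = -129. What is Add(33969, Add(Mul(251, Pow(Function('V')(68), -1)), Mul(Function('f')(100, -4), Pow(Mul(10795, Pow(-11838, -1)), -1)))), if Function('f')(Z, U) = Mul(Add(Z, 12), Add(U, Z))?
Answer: Rational(30881590546, 1392555) ≈ 22176.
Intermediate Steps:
Function('f')(Z, U) = Mul(Add(12, Z), Add(U, Z))
Add(33969, Add(Mul(251, Pow(Function('V')(68), -1)), Mul(Function('f')(100, -4), Pow(Mul(10795, Pow(-11838, -1)), -1)))) = Add(33969, Add(Mul(251, Pow(-129, -1)), Mul(Add(Pow(100, 2), Mul(12, -4), Mul(12, 100), Mul(-4, 100)), Pow(Mul(10795, Pow(-11838, -1)), -1)))) = Add(33969, Add(Mul(251, Rational(-1, 129)), Mul(Add(10000, -48, 1200, -400), Pow(Mul(10795, Rational(-1, 11838)), -1)))) = Add(33969, Add(Rational(-251, 129), Mul(10752, Pow(Rational(-10795, 11838), -1)))) = Add(33969, Add(Rational(-251, 129), Mul(10752, Rational(-11838, 10795)))) = Add(33969, Add(Rational(-251, 129), Rational(-127282176, 10795))) = Add(33969, Rational(-16422110249, 1392555)) = Rational(30881590546, 1392555)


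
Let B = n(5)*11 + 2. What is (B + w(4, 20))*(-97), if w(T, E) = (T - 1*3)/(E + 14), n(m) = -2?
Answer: 65863/34 ≈ 1937.1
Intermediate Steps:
B = -20 (B = -2*11 + 2 = -22 + 2 = -20)
w(T, E) = (-3 + T)/(14 + E) (w(T, E) = (T - 3)/(14 + E) = (-3 + T)/(14 + E))
(B + w(4, 20))*(-97) = (-20 + (-3 + 4)/(14 + 20))*(-97) = (-20 + 1/34)*(-97) = -679/34*(-97) = 65863/34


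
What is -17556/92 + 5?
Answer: -4274/23 ≈ -185.83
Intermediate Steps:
-17556/92 + 5 = -133*33/23 + 5 = -4389/23 + 5 = -4274/23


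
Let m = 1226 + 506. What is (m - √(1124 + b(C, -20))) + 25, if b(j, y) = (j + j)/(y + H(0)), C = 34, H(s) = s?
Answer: 1757 - √28015/5 ≈ 1723.5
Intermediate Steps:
b(j, y) = 2*j/y (b(j, y) = (j + j)/(y + 0) = (2*j)/y = 2*j/y)
m = 1732
(m - √(1124 + b(C, -20))) + 25 = (1732 - √(1124 + 2*34/(-20))) + 25 = (1732 - √(1124 + 2*34*(-1/20))) + 25 = (1732 - √(1124 - 17/5)) + 25 = (1732 - √(5603/5)) + 25 = (1732 - √28015/5) + 25 = 1757 - √28015/5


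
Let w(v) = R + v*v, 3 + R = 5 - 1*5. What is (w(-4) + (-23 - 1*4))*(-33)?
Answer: 462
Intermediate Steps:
R = -3 (R = -3 + (5 - 1*5) = -3 + (5 - 5) = -3 + 0 = -3)
w(v) = -3 + v² (w(v) = -3 + v*v = -3 + v²)
(w(-4) + (-23 - 1*4))*(-33) = ((-3 + (-4)²) + (-23 - 1*4))*(-33) = ((-3 + 16) + (-23 - 4))*(-33) = (13 - 27)*(-33) = -14*(-33) = 462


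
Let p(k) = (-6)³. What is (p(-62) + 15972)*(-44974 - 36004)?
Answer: -1275889368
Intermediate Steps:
p(k) = -216
(p(-62) + 15972)*(-44974 - 36004) = (-216 + 15972)*(-44974 - 36004) = 15756*(-80978) = -1275889368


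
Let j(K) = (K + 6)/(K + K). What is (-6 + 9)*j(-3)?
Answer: -3/2 ≈ -1.5000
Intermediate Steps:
j(K) = (6 + K)/(2*K) (j(K) = (6 + K)/((2*K)) = (6 + K)*(1/(2*K)) = (6 + K)/(2*K))
(-6 + 9)*j(-3) = (-6 + 9)*((1/2)*(6 - 3)/(-3)) = 3*((1/2)*(-1/3)*3) = 3*(-1/2) = -3/2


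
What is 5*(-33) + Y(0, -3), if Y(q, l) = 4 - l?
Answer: -158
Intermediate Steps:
5*(-33) + Y(0, -3) = 5*(-33) + (4 - 1*(-3)) = -165 + (4 + 3) = -165 + 7 = -158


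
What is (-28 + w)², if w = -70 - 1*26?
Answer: 15376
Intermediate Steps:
w = -96 (w = -70 - 26 = -96)
(-28 + w)² = (-28 - 96)² = (-124)² = 15376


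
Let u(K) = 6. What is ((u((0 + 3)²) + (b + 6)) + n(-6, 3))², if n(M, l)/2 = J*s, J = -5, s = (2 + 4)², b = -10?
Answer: 128164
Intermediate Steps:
s = 36 (s = 6² = 36)
n(M, l) = -360 (n(M, l) = 2*(-5*36) = 2*(-180) = -360)
((u((0 + 3)²) + (b + 6)) + n(-6, 3))² = ((6 + (-10 + 6)) - 360)² = ((6 - 4) - 360)² = (2 - 360)² = (-358)² = 128164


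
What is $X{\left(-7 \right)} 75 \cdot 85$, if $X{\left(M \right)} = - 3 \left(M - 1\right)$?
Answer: $153000$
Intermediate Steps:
$X{\left(M \right)} = 3 - 3 M$ ($X{\left(M \right)} = - 3 \left(-1 + M\right) = 3 - 3 M$)
$X{\left(-7 \right)} 75 \cdot 85 = \left(3 - -21\right) 75 \cdot 85 = \left(3 + 21\right) 75 \cdot 85 = 24 \cdot 75 \cdot 85 = 1800 \cdot 85 = 153000$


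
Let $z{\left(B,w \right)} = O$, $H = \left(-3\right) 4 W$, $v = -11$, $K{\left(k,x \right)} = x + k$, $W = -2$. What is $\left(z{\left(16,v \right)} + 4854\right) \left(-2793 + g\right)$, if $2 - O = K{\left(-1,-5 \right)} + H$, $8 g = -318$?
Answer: $- \frac{27409689}{2} \approx -1.3705 \cdot 10^{7}$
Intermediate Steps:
$g = - \frac{159}{4}$ ($g = \frac{1}{8} \left(-318\right) = - \frac{159}{4} \approx -39.75$)
$K{\left(k,x \right)} = k + x$
$H = 24$ ($H = \left(-3\right) 4 \left(-2\right) = \left(-12\right) \left(-2\right) = 24$)
$O = -16$ ($O = 2 - \left(\left(-1 - 5\right) + 24\right) = 2 - \left(-6 + 24\right) = 2 - 18 = -16$)
$z{\left(B,w \right)} = -16$
$\left(z{\left(16,v \right)} + 4854\right) \left(-2793 + g\right) = \left(-16 + 4854\right) \left(-2793 - \frac{159}{4}\right) = 4838 \left(- \frac{11331}{4}\right) = - \frac{27409689}{2}$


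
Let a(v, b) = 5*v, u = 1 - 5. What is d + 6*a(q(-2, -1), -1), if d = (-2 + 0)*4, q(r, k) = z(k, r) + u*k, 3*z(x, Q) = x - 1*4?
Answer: 62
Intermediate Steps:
z(x, Q) = -4/3 + x/3 (z(x, Q) = (x - 1*4)/3 = (x - 4)/3 = (-4 + x)/3 = -4/3 + x/3)
u = -4
q(r, k) = -4/3 - 11*k/3 (q(r, k) = (-4/3 + k/3) - 4*k = -4/3 - 11*k/3)
d = -8 (d = -2*4 = -8)
d + 6*a(q(-2, -1), -1) = -8 + 6*(5*(-4/3 - 11/3*(-1))) = -8 + 6*(5*(-4/3 + 11/3)) = -8 + 6*(5*(7/3)) = -8 + 6*(35/3) = -8 + 70 = 62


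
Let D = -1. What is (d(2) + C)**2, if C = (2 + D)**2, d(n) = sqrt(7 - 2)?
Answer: (1 + sqrt(5))**2 ≈ 10.472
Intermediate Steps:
d(n) = sqrt(5)
C = 1 (C = (2 - 1)**2 = 1**2 = 1)
(d(2) + C)**2 = (sqrt(5) + 1)**2 = (1 + sqrt(5))**2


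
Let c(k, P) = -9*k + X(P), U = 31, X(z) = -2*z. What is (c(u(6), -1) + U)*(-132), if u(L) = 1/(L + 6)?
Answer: -4257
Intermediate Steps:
u(L) = 1/(6 + L)
c(k, P) = -9*k - 2*P
(c(u(6), -1) + U)*(-132) = ((-9/(6 + 6) - 2*(-1)) + 31)*(-132) = ((-9/12 + 2) + 31)*(-132) = ((-9*1/12 + 2) + 31)*(-132) = ((-3/4 + 2) + 31)*(-132) = (5/4 + 31)*(-132) = (129/4)*(-132) = -4257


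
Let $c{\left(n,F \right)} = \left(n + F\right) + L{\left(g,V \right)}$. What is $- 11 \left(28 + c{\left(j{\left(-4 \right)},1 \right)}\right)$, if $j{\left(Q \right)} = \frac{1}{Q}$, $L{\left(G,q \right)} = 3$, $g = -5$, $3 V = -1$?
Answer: $- \frac{1397}{4} \approx -349.25$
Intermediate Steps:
$V = - \frac{1}{3}$ ($V = \frac{1}{3} \left(-1\right) = - \frac{1}{3} \approx -0.33333$)
$c{\left(n,F \right)} = 3 + F + n$ ($c{\left(n,F \right)} = \left(n + F\right) + 3 = \left(F + n\right) + 3 = 3 + F + n$)
$- 11 \left(28 + c{\left(j{\left(-4 \right)},1 \right)}\right) = - 11 \left(28 + \left(3 + 1 + \frac{1}{-4}\right)\right) = - 11 \left(28 + \left(3 + 1 - \frac{1}{4}\right)\right) = - 11 \left(28 + \frac{15}{4}\right) = \left(-11\right) \frac{127}{4} = - \frac{1397}{4}$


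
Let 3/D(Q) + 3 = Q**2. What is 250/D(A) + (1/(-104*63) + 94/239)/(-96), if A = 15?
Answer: 2781087512351/150329088 ≈ 18500.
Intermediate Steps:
D(Q) = 3/(-3 + Q**2)
250/D(A) + (1/(-104*63) + 94/239)/(-96) = 250/((3/(-3 + 15**2))) + (1/(-104*63) + 94/239)/(-96) = 250/((3/(-3 + 225))) + (-1/104*1/63 + 94*(1/239))*(-1/96) = 250/((3/222)) + (-1/6552 + 94/239)*(-1/96) = 250/((3*(1/222))) + (615649/1565928)*(-1/96) = 250/(1/74) - 615649/150329088 = 250*74 - 615649/150329088 = 18500 - 615649/150329088 = 2781087512351/150329088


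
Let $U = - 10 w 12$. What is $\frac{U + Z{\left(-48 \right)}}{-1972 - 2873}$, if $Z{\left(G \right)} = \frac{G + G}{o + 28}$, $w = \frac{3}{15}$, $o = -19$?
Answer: $\frac{104}{14535} \approx 0.0071551$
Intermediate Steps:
$w = \frac{1}{5}$ ($w = 3 \cdot \frac{1}{15} = \frac{1}{5} \approx 0.2$)
$U = -24$ ($U = \left(-10\right) \frac{1}{5} \cdot 12 = \left(-2\right) 12 = -24$)
$Z{\left(G \right)} = \frac{2 G}{9}$ ($Z{\left(G \right)} = \frac{G + G}{-19 + 28} = \frac{2 G}{9}$)
$\frac{U + Z{\left(-48 \right)}}{-1972 - 2873} = \frac{-24 + \frac{2}{9} \left(-48\right)}{-1972 - 2873} = \frac{-24 - \frac{32}{3}}{-4845} = \left(- \frac{104}{3}\right) \left(- \frac{1}{4845}\right) = \frac{104}{14535}$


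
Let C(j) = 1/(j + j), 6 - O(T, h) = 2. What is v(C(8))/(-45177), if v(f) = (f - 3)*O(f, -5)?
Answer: 47/180708 ≈ 0.00026009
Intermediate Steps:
O(T, h) = 4 (O(T, h) = 6 - 1*2 = 6 - 2 = 4)
C(j) = 1/(2*j)
v(f) = -12 + 4*f (v(f) = (f - 3)*4 = (-3 + f)*4 = -12 + 4*f)
v(C(8))/(-45177) = (-12 + 4*((½)/8))/(-45177) = (-12 + 4*((½)*(⅛)))*(-1/45177) = (-12 + 4*(1/16))*(-1/45177) = (-12 + ¼)*(-1/45177) = -47/4*(-1/45177) = 47/180708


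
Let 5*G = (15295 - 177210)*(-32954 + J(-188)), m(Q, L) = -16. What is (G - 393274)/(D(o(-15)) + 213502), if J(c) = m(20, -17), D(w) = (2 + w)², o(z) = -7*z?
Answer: 1067274236/224951 ≈ 4744.5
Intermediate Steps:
J(c) = -16
G = 1067667510 (G = ((15295 - 177210)*(-32954 - 16))/5 = (-161915*(-32970))/5 = (⅕)*5338337550 = 1067667510)
(G - 393274)/(D(o(-15)) + 213502) = (1067667510 - 393274)/((2 - 7*(-15))² + 213502) = 1067274236/((2 + 105)² + 213502) = 1067274236/(107² + 213502) = 1067274236/(11449 + 213502) = 1067274236/224951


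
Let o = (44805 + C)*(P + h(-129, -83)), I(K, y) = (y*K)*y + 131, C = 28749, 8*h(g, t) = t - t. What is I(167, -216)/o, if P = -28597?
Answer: -7791683/2103423738 ≈ -0.0037043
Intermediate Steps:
h(g, t) = 0 (h(g, t) = (t - t)/8 = (⅛)*0 = 0)
I(K, y) = 131 + K*y² (I(K, y) = (K*y)*y + 131 = K*y² + 131 = 131 + K*y²)
o = -2103423738 (o = (44805 + 28749)*(-28597 + 0) = 73554*(-28597) = -2103423738)
I(167, -216)/o = (131 + 167*(-216)²)/(-2103423738) = (131 + 167*46656)*(-1/2103423738) = (131 + 7791552)*(-1/2103423738) = 7791683*(-1/2103423738) = -7791683/2103423738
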